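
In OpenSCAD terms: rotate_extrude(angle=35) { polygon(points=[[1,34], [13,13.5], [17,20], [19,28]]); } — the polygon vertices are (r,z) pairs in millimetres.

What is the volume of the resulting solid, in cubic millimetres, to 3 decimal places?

Volume = 1092.634 mm³

Profile (r,z), 4 vertices: (1,34) (13,13.5) (17,20) (19,28)
edge 0: (1,34)→(13,13.5)  cross = 1·13.5 − 13·34 = -428.5000; (r_i+r_j)·cross = 14·-428.5000 = -5999.0000
edge 1: (13,13.5)→(17,20)  cross = 13·20 − 17·13.5 = 30.5000; (r_i+r_j)·cross = 30·30.5000 = 915.0000
edge 2: (17,20)→(19,28)  cross = 17·28 − 19·20 = 96.0000; (r_i+r_j)·cross = 36·96.0000 = 3456.0000
edge 3: (19,28)→(1,34)  cross = 19·34 − 1·28 = 618.0000; (r_i+r_j)·cross = 20·618.0000 = 12360.0000
Σcross = 316.0000 → A = |Σcross|/2 = 158.0000 mm²
Σ(r_i+r_j)·cross = 10732.0000 → first moment M = |Σ|/6 = 1788.6667
R_c = M/A = 1788.6667/158.0000 = 11.3207 mm
θ = 35° = 0.610865 rad
V = θ·R_c·A = 0.610865·11.3207·158.0000 = 1092.634 mm³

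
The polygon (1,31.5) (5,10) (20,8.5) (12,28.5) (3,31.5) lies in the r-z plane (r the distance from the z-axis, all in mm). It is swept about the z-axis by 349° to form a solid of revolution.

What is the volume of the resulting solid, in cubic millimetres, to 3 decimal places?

Volume = 15017.851 mm³

Profile (r,z), 5 vertices: (1,31.5) (5,10) (20,8.5) (12,28.5) (3,31.5)
edge 0: (1,31.5)→(5,10)  cross = 1·10 − 5·31.5 = -147.5000; (r_i+r_j)·cross = 6·-147.5000 = -885.0000
edge 1: (5,10)→(20,8.5)  cross = 5·8.5 − 20·10 = -157.5000; (r_i+r_j)·cross = 25·-157.5000 = -3937.5000
edge 2: (20,8.5)→(12,28.5)  cross = 20·28.5 − 12·8.5 = 468.0000; (r_i+r_j)·cross = 32·468.0000 = 14976.0000
edge 3: (12,28.5)→(3,31.5)  cross = 12·31.5 − 3·28.5 = 292.5000; (r_i+r_j)·cross = 15·292.5000 = 4387.5000
edge 4: (3,31.5)→(1,31.5)  cross = 3·31.5 − 1·31.5 = 63.0000; (r_i+r_j)·cross = 4·63.0000 = 252.0000
Σcross = 518.5000 → A = |Σcross|/2 = 259.2500 mm²
Σ(r_i+r_j)·cross = 14793.0000 → first moment M = |Σ|/6 = 2465.5000
R_c = M/A = 2465.5000/259.2500 = 9.5101 mm
θ = 349° = 6.091199 rad
V = θ·R_c·A = 6.091199·9.5101·259.2500 = 15017.851 mm³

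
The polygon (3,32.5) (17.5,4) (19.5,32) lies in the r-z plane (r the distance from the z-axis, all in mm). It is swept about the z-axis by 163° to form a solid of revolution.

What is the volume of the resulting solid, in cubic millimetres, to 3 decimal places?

Volume = 8781.217 mm³

Profile (r,z), 3 vertices: (3,32.5) (17.5,4) (19.5,32)
edge 0: (3,32.5)→(17.5,4)  cross = 3·4 − 17.5·32.5 = -556.7500; (r_i+r_j)·cross = 20.5·-556.7500 = -11413.3750
edge 1: (17.5,4)→(19.5,32)  cross = 17.5·32 − 19.5·4 = 482.0000; (r_i+r_j)·cross = 37·482.0000 = 17834.0000
edge 2: (19.5,32)→(3,32.5)  cross = 19.5·32.5 − 3·32 = 537.7500; (r_i+r_j)·cross = 22.5·537.7500 = 12099.3750
Σcross = 463.0000 → A = |Σcross|/2 = 231.5000 mm²
Σ(r_i+r_j)·cross = 18520.0000 → first moment M = |Σ|/6 = 3086.6667
R_c = M/A = 3086.6667/231.5000 = 13.3333 mm
θ = 163° = 2.844887 rad
V = θ·R_c·A = 2.844887·13.3333·231.5000 = 8781.217 mm³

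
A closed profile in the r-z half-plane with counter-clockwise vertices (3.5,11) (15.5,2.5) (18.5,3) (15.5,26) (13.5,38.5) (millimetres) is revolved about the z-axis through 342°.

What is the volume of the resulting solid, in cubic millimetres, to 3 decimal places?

Profile (r,z), 5 vertices: (3.5,11) (15.5,2.5) (18.5,3) (15.5,26) (13.5,38.5)
edge 0: (3.5,11)→(15.5,2.5)  cross = 3.5·2.5 − 15.5·11 = -161.7500; (r_i+r_j)·cross = 19·-161.7500 = -3073.2500
edge 1: (15.5,2.5)→(18.5,3)  cross = 15.5·3 − 18.5·2.5 = 0.2500; (r_i+r_j)·cross = 34·0.2500 = 8.5000
edge 2: (18.5,3)→(15.5,26)  cross = 18.5·26 − 15.5·3 = 434.5000; (r_i+r_j)·cross = 34·434.5000 = 14773.0000
edge 3: (15.5,26)→(13.5,38.5)  cross = 15.5·38.5 − 13.5·26 = 245.7500; (r_i+r_j)·cross = 29·245.7500 = 7126.7500
edge 4: (13.5,38.5)→(3.5,11)  cross = 13.5·11 − 3.5·38.5 = 13.7500; (r_i+r_j)·cross = 17·13.7500 = 233.7500
Σcross = 532.5000 → A = |Σcross|/2 = 266.2500 mm²
Σ(r_i+r_j)·cross = 19068.7500 → first moment M = |Σ|/6 = 3178.1250
R_c = M/A = 3178.1250/266.2500 = 11.9366 mm
θ = 342° = 5.969026 rad
V = θ·R_c·A = 5.969026·11.9366·266.2500 = 18970.311 mm³

Volume = 18970.311 mm³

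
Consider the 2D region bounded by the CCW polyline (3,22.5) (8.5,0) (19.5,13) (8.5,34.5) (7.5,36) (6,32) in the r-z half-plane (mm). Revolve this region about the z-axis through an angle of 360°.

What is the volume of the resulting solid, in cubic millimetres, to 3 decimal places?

Profile (r,z), 6 vertices: (3,22.5) (8.5,0) (19.5,13) (8.5,34.5) (7.5,36) (6,32)
edge 0: (3,22.5)→(8.5,0)  cross = 3·0 − 8.5·22.5 = -191.2500; (r_i+r_j)·cross = 11.5·-191.2500 = -2199.3750
edge 1: (8.5,0)→(19.5,13)  cross = 8.5·13 − 19.5·0 = 110.5000; (r_i+r_j)·cross = 28·110.5000 = 3094.0000
edge 2: (19.5,13)→(8.5,34.5)  cross = 19.5·34.5 − 8.5·13 = 562.2500; (r_i+r_j)·cross = 28·562.2500 = 15743.0000
edge 3: (8.5,34.5)→(7.5,36)  cross = 8.5·36 − 7.5·34.5 = 47.2500; (r_i+r_j)·cross = 16·47.2500 = 756.0000
edge 4: (7.5,36)→(6,32)  cross = 7.5·32 − 6·36 = 24.0000; (r_i+r_j)·cross = 13.5·24.0000 = 324.0000
edge 5: (6,32)→(3,22.5)  cross = 6·22.5 − 3·32 = 39.0000; (r_i+r_j)·cross = 9·39.0000 = 351.0000
Σcross = 591.7500 → A = |Σcross|/2 = 295.8750 mm²
Σ(r_i+r_j)·cross = 18068.6250 → first moment M = |Σ|/6 = 3011.4375
R_c = M/A = 3011.4375/295.8750 = 10.1781 mm
θ = 360° = 6.283185 rad
V = θ·R_c·A = 6.283185·10.1781·295.8750 = 18921.420 mm³

Volume = 18921.420 mm³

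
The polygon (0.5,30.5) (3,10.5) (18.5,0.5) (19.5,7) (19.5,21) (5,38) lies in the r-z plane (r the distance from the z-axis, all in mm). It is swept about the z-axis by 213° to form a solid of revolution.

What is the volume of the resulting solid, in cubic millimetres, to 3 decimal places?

Volume = 16770.958 mm³

Profile (r,z), 6 vertices: (0.5,30.5) (3,10.5) (18.5,0.5) (19.5,7) (19.5,21) (5,38)
edge 0: (0.5,30.5)→(3,10.5)  cross = 0.5·10.5 − 3·30.5 = -86.2500; (r_i+r_j)·cross = 3.5·-86.2500 = -301.8750
edge 1: (3,10.5)→(18.5,0.5)  cross = 3·0.5 − 18.5·10.5 = -192.7500; (r_i+r_j)·cross = 21.5·-192.7500 = -4144.1250
edge 2: (18.5,0.5)→(19.5,7)  cross = 18.5·7 − 19.5·0.5 = 119.7500; (r_i+r_j)·cross = 38·119.7500 = 4550.5000
edge 3: (19.5,7)→(19.5,21)  cross = 19.5·21 − 19.5·7 = 273.0000; (r_i+r_j)·cross = 39·273.0000 = 10647.0000
edge 4: (19.5,21)→(5,38)  cross = 19.5·38 − 5·21 = 636.0000; (r_i+r_j)·cross = 24.5·636.0000 = 15582.0000
edge 5: (5,38)→(0.5,30.5)  cross = 5·30.5 − 0.5·38 = 133.5000; (r_i+r_j)·cross = 5.5·133.5000 = 734.2500
Σcross = 883.2500 → A = |Σcross|/2 = 441.6250 mm²
Σ(r_i+r_j)·cross = 27067.7500 → first moment M = |Σ|/6 = 4511.2917
R_c = M/A = 4511.2917/441.6250 = 10.2152 mm
θ = 213° = 3.717551 rad
V = θ·R_c·A = 3.717551·10.2152·441.6250 = 16770.958 mm³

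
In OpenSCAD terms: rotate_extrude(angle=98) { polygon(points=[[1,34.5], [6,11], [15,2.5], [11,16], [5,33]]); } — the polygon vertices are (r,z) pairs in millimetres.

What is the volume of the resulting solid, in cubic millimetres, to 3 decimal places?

Volume = 1815.329 mm³

Profile (r,z), 5 vertices: (1,34.5) (6,11) (15,2.5) (11,16) (5,33)
edge 0: (1,34.5)→(6,11)  cross = 1·11 − 6·34.5 = -196.0000; (r_i+r_j)·cross = 7·-196.0000 = -1372.0000
edge 1: (6,11)→(15,2.5)  cross = 6·2.5 − 15·11 = -150.0000; (r_i+r_j)·cross = 21·-150.0000 = -3150.0000
edge 2: (15,2.5)→(11,16)  cross = 15·16 − 11·2.5 = 212.5000; (r_i+r_j)·cross = 26·212.5000 = 5525.0000
edge 3: (11,16)→(5,33)  cross = 11·33 − 5·16 = 283.0000; (r_i+r_j)·cross = 16·283.0000 = 4528.0000
edge 4: (5,33)→(1,34.5)  cross = 5·34.5 − 1·33 = 139.5000; (r_i+r_j)·cross = 6·139.5000 = 837.0000
Σcross = 289.0000 → A = |Σcross|/2 = 144.5000 mm²
Σ(r_i+r_j)·cross = 6368.0000 → first moment M = |Σ|/6 = 1061.3333
R_c = M/A = 1061.3333/144.5000 = 7.3449 mm
θ = 98° = 1.710423 rad
V = θ·R_c·A = 1.710423·7.3449·144.5000 = 1815.329 mm³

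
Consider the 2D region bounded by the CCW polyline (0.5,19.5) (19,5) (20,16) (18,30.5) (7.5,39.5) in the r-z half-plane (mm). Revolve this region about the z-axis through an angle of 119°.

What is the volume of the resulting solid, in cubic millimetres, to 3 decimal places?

Volume = 9112.712 mm³

Profile (r,z), 5 vertices: (0.5,19.5) (19,5) (20,16) (18,30.5) (7.5,39.5)
edge 0: (0.5,19.5)→(19,5)  cross = 0.5·5 − 19·19.5 = -368.0000; (r_i+r_j)·cross = 19.5·-368.0000 = -7176.0000
edge 1: (19,5)→(20,16)  cross = 19·16 − 20·5 = 204.0000; (r_i+r_j)·cross = 39·204.0000 = 7956.0000
edge 2: (20,16)→(18,30.5)  cross = 20·30.5 − 18·16 = 322.0000; (r_i+r_j)·cross = 38·322.0000 = 12236.0000
edge 3: (18,30.5)→(7.5,39.5)  cross = 18·39.5 − 7.5·30.5 = 482.2500; (r_i+r_j)·cross = 25.5·482.2500 = 12297.3750
edge 4: (7.5,39.5)→(0.5,19.5)  cross = 7.5·19.5 − 0.5·39.5 = 126.5000; (r_i+r_j)·cross = 8·126.5000 = 1012.0000
Σcross = 766.7500 → A = |Σcross|/2 = 383.3750 mm²
Σ(r_i+r_j)·cross = 26325.3750 → first moment M = |Σ|/6 = 4387.5625
R_c = M/A = 4387.5625/383.3750 = 11.4446 mm
θ = 119° = 2.076942 rad
V = θ·R_c·A = 2.076942·11.4446·383.3750 = 9112.712 mm³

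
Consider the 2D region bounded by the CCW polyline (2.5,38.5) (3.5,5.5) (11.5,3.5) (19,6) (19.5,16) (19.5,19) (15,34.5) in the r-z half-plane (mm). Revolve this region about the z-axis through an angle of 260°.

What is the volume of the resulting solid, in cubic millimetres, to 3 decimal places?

Volume = 22719.911 mm³

Profile (r,z), 7 vertices: (2.5,38.5) (3.5,5.5) (11.5,3.5) (19,6) (19.5,16) (19.5,19) (15,34.5)
edge 0: (2.5,38.5)→(3.5,5.5)  cross = 2.5·5.5 − 3.5·38.5 = -121.0000; (r_i+r_j)·cross = 6·-121.0000 = -726.0000
edge 1: (3.5,5.5)→(11.5,3.5)  cross = 3.5·3.5 − 11.5·5.5 = -51.0000; (r_i+r_j)·cross = 15·-51.0000 = -765.0000
edge 2: (11.5,3.5)→(19,6)  cross = 11.5·6 − 19·3.5 = 2.5000; (r_i+r_j)·cross = 30.5·2.5000 = 76.2500
edge 3: (19,6)→(19.5,16)  cross = 19·16 − 19.5·6 = 187.0000; (r_i+r_j)·cross = 38.5·187.0000 = 7199.5000
edge 4: (19.5,16)→(19.5,19)  cross = 19.5·19 − 19.5·16 = 58.5000; (r_i+r_j)·cross = 39·58.5000 = 2281.5000
edge 5: (19.5,19)→(15,34.5)  cross = 19.5·34.5 − 15·19 = 387.7500; (r_i+r_j)·cross = 34.5·387.7500 = 13377.3750
edge 6: (15,34.5)→(2.5,38.5)  cross = 15·38.5 − 2.5·34.5 = 491.2500; (r_i+r_j)·cross = 17.5·491.2500 = 8596.8750
Σcross = 955.0000 → A = |Σcross|/2 = 477.5000 mm²
Σ(r_i+r_j)·cross = 30040.5000 → first moment M = |Σ|/6 = 5006.7500
R_c = M/A = 5006.7500/477.5000 = 10.4853 mm
θ = 260° = 4.537856 rad
V = θ·R_c·A = 4.537856·10.4853·477.5000 = 22719.911 mm³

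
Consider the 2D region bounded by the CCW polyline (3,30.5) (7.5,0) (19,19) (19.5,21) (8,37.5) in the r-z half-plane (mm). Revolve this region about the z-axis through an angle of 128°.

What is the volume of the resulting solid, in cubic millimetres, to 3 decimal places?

Volume = 7226.129 mm³

Profile (r,z), 5 vertices: (3,30.5) (7.5,0) (19,19) (19.5,21) (8,37.5)
edge 0: (3,30.5)→(7.5,0)  cross = 3·0 − 7.5·30.5 = -228.7500; (r_i+r_j)·cross = 10.5·-228.7500 = -2401.8750
edge 1: (7.5,0)→(19,19)  cross = 7.5·19 − 19·0 = 142.5000; (r_i+r_j)·cross = 26.5·142.5000 = 3776.2500
edge 2: (19,19)→(19.5,21)  cross = 19·21 − 19.5·19 = 28.5000; (r_i+r_j)·cross = 38.5·28.5000 = 1097.2500
edge 3: (19.5,21)→(8,37.5)  cross = 19.5·37.5 − 8·21 = 563.2500; (r_i+r_j)·cross = 27.5·563.2500 = 15489.3750
edge 4: (8,37.5)→(3,30.5)  cross = 8·30.5 − 3·37.5 = 131.5000; (r_i+r_j)·cross = 11·131.5000 = 1446.5000
Σcross = 637.0000 → A = |Σcross|/2 = 318.5000 mm²
Σ(r_i+r_j)·cross = 19407.5000 → first moment M = |Σ|/6 = 3234.5833
R_c = M/A = 3234.5833/318.5000 = 10.1557 mm
θ = 128° = 2.234021 rad
V = θ·R_c·A = 2.234021·10.1557·318.5000 = 7226.129 mm³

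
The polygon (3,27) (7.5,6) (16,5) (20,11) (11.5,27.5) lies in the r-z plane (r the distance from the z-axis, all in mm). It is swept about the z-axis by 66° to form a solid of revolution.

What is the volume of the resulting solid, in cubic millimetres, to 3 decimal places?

Volume = 3085.267 mm³

Profile (r,z), 5 vertices: (3,27) (7.5,6) (16,5) (20,11) (11.5,27.5)
edge 0: (3,27)→(7.5,6)  cross = 3·6 − 7.5·27 = -184.5000; (r_i+r_j)·cross = 10.5·-184.5000 = -1937.2500
edge 1: (7.5,6)→(16,5)  cross = 7.5·5 − 16·6 = -58.5000; (r_i+r_j)·cross = 23.5·-58.5000 = -1374.7500
edge 2: (16,5)→(20,11)  cross = 16·11 − 20·5 = 76.0000; (r_i+r_j)·cross = 36·76.0000 = 2736.0000
edge 3: (20,11)→(11.5,27.5)  cross = 20·27.5 − 11.5·11 = 423.5000; (r_i+r_j)·cross = 31.5·423.5000 = 13340.2500
edge 4: (11.5,27.5)→(3,27)  cross = 11.5·27 − 3·27.5 = 228.0000; (r_i+r_j)·cross = 14.5·228.0000 = 3306.0000
Σcross = 484.5000 → A = |Σcross|/2 = 242.2500 mm²
Σ(r_i+r_j)·cross = 16070.2500 → first moment M = |Σ|/6 = 2678.3750
R_c = M/A = 2678.3750/242.2500 = 11.0562 mm
θ = 66° = 1.151917 rad
V = θ·R_c·A = 1.151917·11.0562·242.2500 = 3085.267 mm³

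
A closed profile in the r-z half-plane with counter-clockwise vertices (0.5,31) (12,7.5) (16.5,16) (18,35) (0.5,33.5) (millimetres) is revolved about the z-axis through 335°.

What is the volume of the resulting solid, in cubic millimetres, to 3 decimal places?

Profile (r,z), 5 vertices: (0.5,31) (12,7.5) (16.5,16) (18,35) (0.5,33.5)
edge 0: (0.5,31)→(12,7.5)  cross = 0.5·7.5 − 12·31 = -368.2500; (r_i+r_j)·cross = 12.5·-368.2500 = -4603.1250
edge 1: (12,7.5)→(16.5,16)  cross = 12·16 − 16.5·7.5 = 68.2500; (r_i+r_j)·cross = 28.5·68.2500 = 1945.1250
edge 2: (16.5,16)→(18,35)  cross = 16.5·35 − 18·16 = 289.5000; (r_i+r_j)·cross = 34.5·289.5000 = 9987.7500
edge 3: (18,35)→(0.5,33.5)  cross = 18·33.5 − 0.5·35 = 585.5000; (r_i+r_j)·cross = 18.5·585.5000 = 10831.7500
edge 4: (0.5,33.5)→(0.5,31)  cross = 0.5·31 − 0.5·33.5 = -1.2500; (r_i+r_j)·cross = 1·-1.2500 = -1.2500
Σcross = 573.7500 → A = |Σcross|/2 = 286.8750 mm²
Σ(r_i+r_j)·cross = 18160.2500 → first moment M = |Σ|/6 = 3026.7083
R_c = M/A = 3026.7083/286.8750 = 10.5506 mm
θ = 335° = 5.846853 rad
V = θ·R_c·A = 5.846853·10.5506·286.8750 = 17696.719 mm³

Volume = 17696.719 mm³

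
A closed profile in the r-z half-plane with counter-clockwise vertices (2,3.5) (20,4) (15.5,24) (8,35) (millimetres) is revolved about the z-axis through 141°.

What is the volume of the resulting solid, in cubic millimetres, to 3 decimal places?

Volume = 8732.862 mm³

Profile (r,z), 4 vertices: (2,3.5) (20,4) (15.5,24) (8,35)
edge 0: (2,3.5)→(20,4)  cross = 2·4 − 20·3.5 = -62.0000; (r_i+r_j)·cross = 22·-62.0000 = -1364.0000
edge 1: (20,4)→(15.5,24)  cross = 20·24 − 15.5·4 = 418.0000; (r_i+r_j)·cross = 35.5·418.0000 = 14839.0000
edge 2: (15.5,24)→(8,35)  cross = 15.5·35 − 8·24 = 350.5000; (r_i+r_j)·cross = 23.5·350.5000 = 8236.7500
edge 3: (8,35)→(2,3.5)  cross = 8·3.5 − 2·35 = -42.0000; (r_i+r_j)·cross = 10·-42.0000 = -420.0000
Σcross = 664.5000 → A = |Σcross|/2 = 332.2500 mm²
Σ(r_i+r_j)·cross = 21291.7500 → first moment M = |Σ|/6 = 3548.6250
R_c = M/A = 3548.6250/332.2500 = 10.6806 mm
θ = 141° = 2.460914 rad
V = θ·R_c·A = 2.460914·10.6806·332.2500 = 8732.862 mm³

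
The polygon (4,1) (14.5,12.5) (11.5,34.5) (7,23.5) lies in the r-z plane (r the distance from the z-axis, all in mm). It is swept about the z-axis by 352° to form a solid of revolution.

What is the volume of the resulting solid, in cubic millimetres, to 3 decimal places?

Profile (r,z), 4 vertices: (4,1) (14.5,12.5) (11.5,34.5) (7,23.5)
edge 0: (4,1)→(14.5,12.5)  cross = 4·12.5 − 14.5·1 = 35.5000; (r_i+r_j)·cross = 18.5·35.5000 = 656.7500
edge 1: (14.5,12.5)→(11.5,34.5)  cross = 14.5·34.5 − 11.5·12.5 = 356.5000; (r_i+r_j)·cross = 26·356.5000 = 9269.0000
edge 2: (11.5,34.5)→(7,23.5)  cross = 11.5·23.5 − 7·34.5 = 28.7500; (r_i+r_j)·cross = 18.5·28.7500 = 531.8750
edge 3: (7,23.5)→(4,1)  cross = 7·1 − 4·23.5 = -87.0000; (r_i+r_j)·cross = 11·-87.0000 = -957.0000
Σcross = 333.7500 → A = |Σcross|/2 = 166.8750 mm²
Σ(r_i+r_j)·cross = 9500.6250 → first moment M = |Σ|/6 = 1583.4375
R_c = M/A = 1583.4375/166.8750 = 9.4888 mm
θ = 352° = 6.143559 rad
V = θ·R_c·A = 6.143559·9.4888·166.8750 = 9727.942 mm³

Volume = 9727.942 mm³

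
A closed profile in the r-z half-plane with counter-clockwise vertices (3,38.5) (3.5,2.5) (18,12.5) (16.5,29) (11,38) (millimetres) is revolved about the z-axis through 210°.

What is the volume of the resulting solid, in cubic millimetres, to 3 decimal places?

Volume = 13953.613 mm³

Profile (r,z), 5 vertices: (3,38.5) (3.5,2.5) (18,12.5) (16.5,29) (11,38)
edge 0: (3,38.5)→(3.5,2.5)  cross = 3·2.5 − 3.5·38.5 = -127.2500; (r_i+r_j)·cross = 6.5·-127.2500 = -827.1250
edge 1: (3.5,2.5)→(18,12.5)  cross = 3.5·12.5 − 18·2.5 = -1.2500; (r_i+r_j)·cross = 21.5·-1.2500 = -26.8750
edge 2: (18,12.5)→(16.5,29)  cross = 18·29 − 16.5·12.5 = 315.7500; (r_i+r_j)·cross = 34.5·315.7500 = 10893.3750
edge 3: (16.5,29)→(11,38)  cross = 16.5·38 − 11·29 = 308.0000; (r_i+r_j)·cross = 27.5·308.0000 = 8470.0000
edge 4: (11,38)→(3,38.5)  cross = 11·38.5 − 3·38 = 309.5000; (r_i+r_j)·cross = 14·309.5000 = 4333.0000
Σcross = 804.7500 → A = |Σcross|/2 = 402.3750 mm²
Σ(r_i+r_j)·cross = 22842.3750 → first moment M = |Σ|/6 = 3807.0625
R_c = M/A = 3807.0625/402.3750 = 9.4615 mm
θ = 210° = 3.665191 rad
V = θ·R_c·A = 3.665191·9.4615·402.3750 = 13953.613 mm³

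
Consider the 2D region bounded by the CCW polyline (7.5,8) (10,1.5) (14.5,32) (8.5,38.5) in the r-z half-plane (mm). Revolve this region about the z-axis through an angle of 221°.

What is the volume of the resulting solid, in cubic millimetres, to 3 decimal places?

Profile (r,z), 4 vertices: (7.5,8) (10,1.5) (14.5,32) (8.5,38.5)
edge 0: (7.5,8)→(10,1.5)  cross = 7.5·1.5 − 10·8 = -68.7500; (r_i+r_j)·cross = 17.5·-68.7500 = -1203.1250
edge 1: (10,1.5)→(14.5,32)  cross = 10·32 − 14.5·1.5 = 298.2500; (r_i+r_j)·cross = 24.5·298.2500 = 7307.1250
edge 2: (14.5,32)→(8.5,38.5)  cross = 14.5·38.5 − 8.5·32 = 286.2500; (r_i+r_j)·cross = 23·286.2500 = 6583.7500
edge 3: (8.5,38.5)→(7.5,8)  cross = 8.5·8 − 7.5·38.5 = -220.7500; (r_i+r_j)·cross = 16·-220.7500 = -3532.0000
Σcross = 295.0000 → A = |Σcross|/2 = 147.5000 mm²
Σ(r_i+r_j)·cross = 9155.7500 → first moment M = |Σ|/6 = 1525.9583
R_c = M/A = 1525.9583/147.5000 = 10.3455 mm
θ = 221° = 3.857178 rad
V = θ·R_c·A = 3.857178·10.3455·147.5000 = 5885.892 mm³

Volume = 5885.892 mm³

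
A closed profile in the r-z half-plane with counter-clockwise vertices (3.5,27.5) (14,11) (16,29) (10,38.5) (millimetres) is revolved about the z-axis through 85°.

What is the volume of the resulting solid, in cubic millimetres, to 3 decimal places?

Volume = 2770.647 mm³

Profile (r,z), 4 vertices: (3.5,27.5) (14,11) (16,29) (10,38.5)
edge 0: (3.5,27.5)→(14,11)  cross = 3.5·11 − 14·27.5 = -346.5000; (r_i+r_j)·cross = 17.5·-346.5000 = -6063.7500
edge 1: (14,11)→(16,29)  cross = 14·29 − 16·11 = 230.0000; (r_i+r_j)·cross = 30·230.0000 = 6900.0000
edge 2: (16,29)→(10,38.5)  cross = 16·38.5 − 10·29 = 326.0000; (r_i+r_j)·cross = 26·326.0000 = 8476.0000
edge 3: (10,38.5)→(3.5,27.5)  cross = 10·27.5 − 3.5·38.5 = 140.2500; (r_i+r_j)·cross = 13.5·140.2500 = 1893.3750
Σcross = 349.7500 → A = |Σcross|/2 = 174.8750 mm²
Σ(r_i+r_j)·cross = 11205.6250 → first moment M = |Σ|/6 = 1867.6042
R_c = M/A = 1867.6042/174.8750 = 10.6797 mm
θ = 85° = 1.483530 rad
V = θ·R_c·A = 1.483530·10.6797·174.8750 = 2770.647 mm³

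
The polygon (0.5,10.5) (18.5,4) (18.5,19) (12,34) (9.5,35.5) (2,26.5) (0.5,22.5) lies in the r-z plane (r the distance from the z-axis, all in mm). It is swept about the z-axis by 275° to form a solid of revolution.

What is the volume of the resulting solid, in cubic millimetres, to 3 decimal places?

Profile (r,z), 7 vertices: (0.5,10.5) (18.5,4) (18.5,19) (12,34) (9.5,35.5) (2,26.5) (0.5,22.5)
edge 0: (0.5,10.5)→(18.5,4)  cross = 0.5·4 − 18.5·10.5 = -192.2500; (r_i+r_j)·cross = 19·-192.2500 = -3652.7500
edge 1: (18.5,4)→(18.5,19)  cross = 18.5·19 − 18.5·4 = 277.5000; (r_i+r_j)·cross = 37·277.5000 = 10267.5000
edge 2: (18.5,19)→(12,34)  cross = 18.5·34 − 12·19 = 401.0000; (r_i+r_j)·cross = 30.5·401.0000 = 12230.5000
edge 3: (12,34)→(9.5,35.5)  cross = 12·35.5 − 9.5·34 = 103.0000; (r_i+r_j)·cross = 21.5·103.0000 = 2214.5000
edge 4: (9.5,35.5)→(2,26.5)  cross = 9.5·26.5 − 2·35.5 = 180.7500; (r_i+r_j)·cross = 11.5·180.7500 = 2078.6250
edge 5: (2,26.5)→(0.5,22.5)  cross = 2·22.5 − 0.5·26.5 = 31.7500; (r_i+r_j)·cross = 2.5·31.7500 = 79.3750
edge 6: (0.5,22.5)→(0.5,10.5)  cross = 0.5·10.5 − 0.5·22.5 = -6.0000; (r_i+r_j)·cross = 1·-6.0000 = -6.0000
Σcross = 795.7500 → A = |Σcross|/2 = 397.8750 mm²
Σ(r_i+r_j)·cross = 23211.7500 → first moment M = |Σ|/6 = 3868.6250
R_c = M/A = 3868.6250/397.8750 = 9.7232 mm
θ = 275° = 4.799655 rad
V = θ·R_c·A = 4.799655·9.7232·397.8750 = 18568.067 mm³

Volume = 18568.067 mm³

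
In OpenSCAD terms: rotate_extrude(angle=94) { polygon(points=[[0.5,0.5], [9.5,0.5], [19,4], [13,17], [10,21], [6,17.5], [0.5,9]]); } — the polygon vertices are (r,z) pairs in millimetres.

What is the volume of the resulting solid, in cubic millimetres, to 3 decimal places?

Profile (r,z), 7 vertices: (0.5,0.5) (9.5,0.5) (19,4) (13,17) (10,21) (6,17.5) (0.5,9)
edge 0: (0.5,0.5)→(9.5,0.5)  cross = 0.5·0.5 − 9.5·0.5 = -4.5000; (r_i+r_j)·cross = 10·-4.5000 = -45.0000
edge 1: (9.5,0.5)→(19,4)  cross = 9.5·4 − 19·0.5 = 28.5000; (r_i+r_j)·cross = 28.5·28.5000 = 812.2500
edge 2: (19,4)→(13,17)  cross = 19·17 − 13·4 = 271.0000; (r_i+r_j)·cross = 32·271.0000 = 8672.0000
edge 3: (13,17)→(10,21)  cross = 13·21 − 10·17 = 103.0000; (r_i+r_j)·cross = 23·103.0000 = 2369.0000
edge 4: (10,21)→(6,17.5)  cross = 10·17.5 − 6·21 = 49.0000; (r_i+r_j)·cross = 16·49.0000 = 784.0000
edge 5: (6,17.5)→(0.5,9)  cross = 6·9 − 0.5·17.5 = 45.2500; (r_i+r_j)·cross = 6.5·45.2500 = 294.1250
edge 6: (0.5,9)→(0.5,0.5)  cross = 0.5·0.5 − 0.5·9 = -4.2500; (r_i+r_j)·cross = 1·-4.2500 = -4.2500
Σcross = 488.0000 → A = |Σcross|/2 = 244.0000 mm²
Σ(r_i+r_j)·cross = 12882.1250 → first moment M = |Σ|/6 = 2147.0208
R_c = M/A = 2147.0208/244.0000 = 8.7993 mm
θ = 94° = 1.640609 rad
V = θ·R_c·A = 1.640609·8.7993·244.0000 = 3522.423 mm³

Volume = 3522.423 mm³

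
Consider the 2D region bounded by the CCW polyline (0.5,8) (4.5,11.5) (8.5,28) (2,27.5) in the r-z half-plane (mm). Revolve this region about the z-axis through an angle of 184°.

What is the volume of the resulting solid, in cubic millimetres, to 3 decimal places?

Profile (r,z), 4 vertices: (0.5,8) (4.5,11.5) (8.5,28) (2,27.5)
edge 0: (0.5,8)→(4.5,11.5)  cross = 0.5·11.5 − 4.5·8 = -30.2500; (r_i+r_j)·cross = 5·-30.2500 = -151.2500
edge 1: (4.5,11.5)→(8.5,28)  cross = 4.5·28 − 8.5·11.5 = 28.2500; (r_i+r_j)·cross = 13·28.2500 = 367.2500
edge 2: (8.5,28)→(2,27.5)  cross = 8.5·27.5 − 2·28 = 177.7500; (r_i+r_j)·cross = 10.5·177.7500 = 1866.3750
edge 3: (2,27.5)→(0.5,8)  cross = 2·8 − 0.5·27.5 = 2.2500; (r_i+r_j)·cross = 2.5·2.2500 = 5.6250
Σcross = 178.0000 → A = |Σcross|/2 = 89.0000 mm²
Σ(r_i+r_j)·cross = 2088.0000 → first moment M = |Σ|/6 = 348.0000
R_c = M/A = 348.0000/89.0000 = 3.9101 mm
θ = 184° = 3.211406 rad
V = θ·R_c·A = 3.211406·3.9101·89.0000 = 1117.569 mm³

Volume = 1117.569 mm³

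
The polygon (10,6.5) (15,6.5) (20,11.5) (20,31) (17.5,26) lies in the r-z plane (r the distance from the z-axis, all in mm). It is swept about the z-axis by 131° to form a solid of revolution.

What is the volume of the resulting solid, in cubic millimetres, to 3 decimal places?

Profile (r,z), 5 vertices: (10,6.5) (15,6.5) (20,11.5) (20,31) (17.5,26)
edge 0: (10,6.5)→(15,6.5)  cross = 10·6.5 − 15·6.5 = -32.5000; (r_i+r_j)·cross = 25·-32.5000 = -812.5000
edge 1: (15,6.5)→(20,11.5)  cross = 15·11.5 − 20·6.5 = 42.5000; (r_i+r_j)·cross = 35·42.5000 = 1487.5000
edge 2: (20,11.5)→(20,31)  cross = 20·31 − 20·11.5 = 390.0000; (r_i+r_j)·cross = 40·390.0000 = 15600.0000
edge 3: (20,31)→(17.5,26)  cross = 20·26 − 17.5·31 = -22.5000; (r_i+r_j)·cross = 37.5·-22.5000 = -843.7500
edge 4: (17.5,26)→(10,6.5)  cross = 17.5·6.5 − 10·26 = -146.2500; (r_i+r_j)·cross = 27.5·-146.2500 = -4021.8750
Σcross = 231.2500 → A = |Σcross|/2 = 115.6250 mm²
Σ(r_i+r_j)·cross = 11409.3750 → first moment M = |Σ|/6 = 1901.5625
R_c = M/A = 1901.5625/115.6250 = 16.4459 mm
θ = 131° = 2.286381 rad
V = θ·R_c·A = 2.286381·16.4459·115.6250 = 4347.697 mm³

Volume = 4347.697 mm³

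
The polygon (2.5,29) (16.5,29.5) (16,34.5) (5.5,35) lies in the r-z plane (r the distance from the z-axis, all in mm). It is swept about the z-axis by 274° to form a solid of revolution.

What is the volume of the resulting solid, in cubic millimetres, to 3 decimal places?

Volume = 3193.515 mm³

Profile (r,z), 4 vertices: (2.5,29) (16.5,29.5) (16,34.5) (5.5,35)
edge 0: (2.5,29)→(16.5,29.5)  cross = 2.5·29.5 − 16.5·29 = -404.7500; (r_i+r_j)·cross = 19·-404.7500 = -7690.2500
edge 1: (16.5,29.5)→(16,34.5)  cross = 16.5·34.5 − 16·29.5 = 97.2500; (r_i+r_j)·cross = 32.5·97.2500 = 3160.6250
edge 2: (16,34.5)→(5.5,35)  cross = 16·35 − 5.5·34.5 = 370.2500; (r_i+r_j)·cross = 21.5·370.2500 = 7960.3750
edge 3: (5.5,35)→(2.5,29)  cross = 5.5·29 − 2.5·35 = 72.0000; (r_i+r_j)·cross = 8·72.0000 = 576.0000
Σcross = 134.7500 → A = |Σcross|/2 = 67.3750 mm²
Σ(r_i+r_j)·cross = 4006.7500 → first moment M = |Σ|/6 = 667.7917
R_c = M/A = 667.7917/67.3750 = 9.9116 mm
θ = 274° = 4.782202 rad
V = θ·R_c·A = 4.782202·9.9116·67.3750 = 3193.515 mm³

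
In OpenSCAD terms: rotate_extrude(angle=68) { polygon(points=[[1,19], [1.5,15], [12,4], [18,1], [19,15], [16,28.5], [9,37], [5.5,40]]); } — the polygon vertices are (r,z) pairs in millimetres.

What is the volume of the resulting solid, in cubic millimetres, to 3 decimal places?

Volume = 5287.844 mm³

Profile (r,z), 8 vertices: (1,19) (1.5,15) (12,4) (18,1) (19,15) (16,28.5) (9,37) (5.5,40)
edge 0: (1,19)→(1.5,15)  cross = 1·15 − 1.5·19 = -13.5000; (r_i+r_j)·cross = 2.5·-13.5000 = -33.7500
edge 1: (1.5,15)→(12,4)  cross = 1.5·4 − 12·15 = -174.0000; (r_i+r_j)·cross = 13.5·-174.0000 = -2349.0000
edge 2: (12,4)→(18,1)  cross = 12·1 − 18·4 = -60.0000; (r_i+r_j)·cross = 30·-60.0000 = -1800.0000
edge 3: (18,1)→(19,15)  cross = 18·15 − 19·1 = 251.0000; (r_i+r_j)·cross = 37·251.0000 = 9287.0000
edge 4: (19,15)→(16,28.5)  cross = 19·28.5 − 16·15 = 301.5000; (r_i+r_j)·cross = 35·301.5000 = 10552.5000
edge 5: (16,28.5)→(9,37)  cross = 16·37 − 9·28.5 = 335.5000; (r_i+r_j)·cross = 25·335.5000 = 8387.5000
edge 6: (9,37)→(5.5,40)  cross = 9·40 − 5.5·37 = 156.5000; (r_i+r_j)·cross = 14.5·156.5000 = 2269.2500
edge 7: (5.5,40)→(1,19)  cross = 5.5·19 − 1·40 = 64.5000; (r_i+r_j)·cross = 6.5·64.5000 = 419.2500
Σcross = 861.5000 → A = |Σcross|/2 = 430.7500 mm²
Σ(r_i+r_j)·cross = 26732.7500 → first moment M = |Σ|/6 = 4455.4583
R_c = M/A = 4455.4583/430.7500 = 10.3435 mm
θ = 68° = 1.186824 rad
V = θ·R_c·A = 1.186824·10.3435·430.7500 = 5287.844 mm³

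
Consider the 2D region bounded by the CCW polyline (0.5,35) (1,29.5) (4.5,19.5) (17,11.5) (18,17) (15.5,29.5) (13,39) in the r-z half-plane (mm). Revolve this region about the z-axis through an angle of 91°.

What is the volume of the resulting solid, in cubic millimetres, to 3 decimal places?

Profile (r,z), 7 vertices: (0.5,35) (1,29.5) (4.5,19.5) (17,11.5) (18,17) (15.5,29.5) (13,39)
edge 0: (0.5,35)→(1,29.5)  cross = 0.5·29.5 − 1·35 = -20.2500; (r_i+r_j)·cross = 1.5·-20.2500 = -30.3750
edge 1: (1,29.5)→(4.5,19.5)  cross = 1·19.5 − 4.5·29.5 = -113.2500; (r_i+r_j)·cross = 5.5·-113.2500 = -622.8750
edge 2: (4.5,19.5)→(17,11.5)  cross = 4.5·11.5 − 17·19.5 = -279.7500; (r_i+r_j)·cross = 21.5·-279.7500 = -6014.6250
edge 3: (17,11.5)→(18,17)  cross = 17·17 − 18·11.5 = 82.0000; (r_i+r_j)·cross = 35·82.0000 = 2870.0000
edge 4: (18,17)→(15.5,29.5)  cross = 18·29.5 − 15.5·17 = 267.5000; (r_i+r_j)·cross = 33.5·267.5000 = 8961.2500
edge 5: (15.5,29.5)→(13,39)  cross = 15.5·39 − 13·29.5 = 221.0000; (r_i+r_j)·cross = 28.5·221.0000 = 6298.5000
edge 6: (13,39)→(0.5,35)  cross = 13·35 − 0.5·39 = 435.5000; (r_i+r_j)·cross = 13.5·435.5000 = 5879.2500
Σcross = 592.7500 → A = |Σcross|/2 = 296.3750 mm²
Σ(r_i+r_j)·cross = 17341.1250 → first moment M = |Σ|/6 = 2890.1875
R_c = M/A = 2890.1875/296.3750 = 9.7518 mm
θ = 91° = 1.588250 rad
V = θ·R_c·A = 1.588250·9.7518·296.3750 = 4590.339 mm³

Volume = 4590.339 mm³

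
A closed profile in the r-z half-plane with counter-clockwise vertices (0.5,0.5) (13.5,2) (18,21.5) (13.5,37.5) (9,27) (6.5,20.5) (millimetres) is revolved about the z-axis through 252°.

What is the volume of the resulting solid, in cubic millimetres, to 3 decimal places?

Profile (r,z), 6 vertices: (0.5,0.5) (13.5,2) (18,21.5) (13.5,37.5) (9,27) (6.5,20.5)
edge 0: (0.5,0.5)→(13.5,2)  cross = 0.5·2 − 13.5·0.5 = -5.7500; (r_i+r_j)·cross = 14·-5.7500 = -80.5000
edge 1: (13.5,2)→(18,21.5)  cross = 13.5·21.5 − 18·2 = 254.2500; (r_i+r_j)·cross = 31.5·254.2500 = 8008.8750
edge 2: (18,21.5)→(13.5,37.5)  cross = 18·37.5 − 13.5·21.5 = 384.7500; (r_i+r_j)·cross = 31.5·384.7500 = 12119.6250
edge 3: (13.5,37.5)→(9,27)  cross = 13.5·27 − 9·37.5 = 27.0000; (r_i+r_j)·cross = 22.5·27.0000 = 607.5000
edge 4: (9,27)→(6.5,20.5)  cross = 9·20.5 − 6.5·27 = 9.0000; (r_i+r_j)·cross = 15.5·9.0000 = 139.5000
edge 5: (6.5,20.5)→(0.5,0.5)  cross = 6.5·0.5 − 0.5·20.5 = -7.0000; (r_i+r_j)·cross = 7·-7.0000 = -49.0000
Σcross = 662.2500 → A = |Σcross|/2 = 331.1250 mm²
Σ(r_i+r_j)·cross = 20746.0000 → first moment M = |Σ|/6 = 3457.6667
R_c = M/A = 3457.6667/331.1250 = 10.4422 mm
θ = 252° = 4.398230 rad
V = θ·R_c·A = 4.398230·10.4422·331.1250 = 15207.612 mm³

Volume = 15207.612 mm³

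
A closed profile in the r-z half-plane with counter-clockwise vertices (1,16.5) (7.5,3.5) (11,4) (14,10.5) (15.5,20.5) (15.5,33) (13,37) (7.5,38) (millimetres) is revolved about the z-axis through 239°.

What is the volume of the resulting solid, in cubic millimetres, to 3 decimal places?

Profile (r,z), 8 vertices: (1,16.5) (7.5,3.5) (11,4) (14,10.5) (15.5,20.5) (15.5,33) (13,37) (7.5,38)
edge 0: (1,16.5)→(7.5,3.5)  cross = 1·3.5 − 7.5·16.5 = -120.2500; (r_i+r_j)·cross = 8.5·-120.2500 = -1022.1250
edge 1: (7.5,3.5)→(11,4)  cross = 7.5·4 − 11·3.5 = -8.5000; (r_i+r_j)·cross = 18.5·-8.5000 = -157.2500
edge 2: (11,4)→(14,10.5)  cross = 11·10.5 − 14·4 = 59.5000; (r_i+r_j)·cross = 25·59.5000 = 1487.5000
edge 3: (14,10.5)→(15.5,20.5)  cross = 14·20.5 − 15.5·10.5 = 124.2500; (r_i+r_j)·cross = 29.5·124.2500 = 3665.3750
edge 4: (15.5,20.5)→(15.5,33)  cross = 15.5·33 − 15.5·20.5 = 193.7500; (r_i+r_j)·cross = 31·193.7500 = 6006.2500
edge 5: (15.5,33)→(13,37)  cross = 15.5·37 − 13·33 = 144.5000; (r_i+r_j)·cross = 28.5·144.5000 = 4118.2500
edge 6: (13,37)→(7.5,38)  cross = 13·38 − 7.5·37 = 216.5000; (r_i+r_j)·cross = 20.5·216.5000 = 4438.2500
edge 7: (7.5,38)→(1,16.5)  cross = 7.5·16.5 − 1·38 = 85.7500; (r_i+r_j)·cross = 8.5·85.7500 = 728.8750
Σcross = 695.5000 → A = |Σcross|/2 = 347.7500 mm²
Σ(r_i+r_j)·cross = 19265.1250 → first moment M = |Σ|/6 = 3210.8542
R_c = M/A = 3210.8542/347.7500 = 9.2332 mm
θ = 239° = 4.171337 rad
V = θ·R_c·A = 4.171337·9.2332·347.7500 = 13393.555 mm³

Volume = 13393.555 mm³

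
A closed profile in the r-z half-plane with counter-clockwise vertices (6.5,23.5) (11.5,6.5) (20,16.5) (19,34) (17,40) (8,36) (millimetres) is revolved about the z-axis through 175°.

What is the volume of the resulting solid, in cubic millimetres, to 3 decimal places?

Profile (r,z), 6 vertices: (6.5,23.5) (11.5,6.5) (20,16.5) (19,34) (17,40) (8,36)
edge 0: (6.5,23.5)→(11.5,6.5)  cross = 6.5·6.5 − 11.5·23.5 = -228.0000; (r_i+r_j)·cross = 18·-228.0000 = -4104.0000
edge 1: (11.5,6.5)→(20,16.5)  cross = 11.5·16.5 − 20·6.5 = 59.7500; (r_i+r_j)·cross = 31.5·59.7500 = 1882.1250
edge 2: (20,16.5)→(19,34)  cross = 20·34 − 19·16.5 = 366.5000; (r_i+r_j)·cross = 39·366.5000 = 14293.5000
edge 3: (19,34)→(17,40)  cross = 19·40 − 17·34 = 182.0000; (r_i+r_j)·cross = 36·182.0000 = 6552.0000
edge 4: (17,40)→(8,36)  cross = 17·36 − 8·40 = 292.0000; (r_i+r_j)·cross = 25·292.0000 = 7300.0000
edge 5: (8,36)→(6.5,23.5)  cross = 8·23.5 − 6.5·36 = -46.0000; (r_i+r_j)·cross = 14.5·-46.0000 = -667.0000
Σcross = 626.2500 → A = |Σcross|/2 = 313.1250 mm²
Σ(r_i+r_j)·cross = 25256.6250 → first moment M = |Σ|/6 = 4209.4375
R_c = M/A = 4209.4375/313.1250 = 13.4433 mm
θ = 175° = 3.054326 rad
V = θ·R_c·A = 3.054326·13.4433·313.1250 = 12856.995 mm³

Volume = 12856.995 mm³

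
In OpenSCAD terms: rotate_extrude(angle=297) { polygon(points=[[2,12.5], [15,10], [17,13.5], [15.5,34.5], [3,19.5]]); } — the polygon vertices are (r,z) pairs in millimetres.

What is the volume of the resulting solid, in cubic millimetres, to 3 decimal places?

Profile (r,z), 5 vertices: (2,12.5) (15,10) (17,13.5) (15.5,34.5) (3,19.5)
edge 0: (2,12.5)→(15,10)  cross = 2·10 − 15·12.5 = -167.5000; (r_i+r_j)·cross = 17·-167.5000 = -2847.5000
edge 1: (15,10)→(17,13.5)  cross = 15·13.5 − 17·10 = 32.5000; (r_i+r_j)·cross = 32·32.5000 = 1040.0000
edge 2: (17,13.5)→(15.5,34.5)  cross = 17·34.5 − 15.5·13.5 = 377.2500; (r_i+r_j)·cross = 32.5·377.2500 = 12260.6250
edge 3: (15.5,34.5)→(3,19.5)  cross = 15.5·19.5 − 3·34.5 = 198.7500; (r_i+r_j)·cross = 18.5·198.7500 = 3676.8750
edge 4: (3,19.5)→(2,12.5)  cross = 3·12.5 − 2·19.5 = -1.5000; (r_i+r_j)·cross = 5·-1.5000 = -7.5000
Σcross = 439.5000 → A = |Σcross|/2 = 219.7500 mm²
Σ(r_i+r_j)·cross = 14122.5000 → first moment M = |Σ|/6 = 2353.7500
R_c = M/A = 2353.7500/219.7500 = 10.7110 mm
θ = 297° = 5.183628 rad
V = θ·R_c·A = 5.183628·10.7110·219.7500 = 12200.964 mm³

Volume = 12200.964 mm³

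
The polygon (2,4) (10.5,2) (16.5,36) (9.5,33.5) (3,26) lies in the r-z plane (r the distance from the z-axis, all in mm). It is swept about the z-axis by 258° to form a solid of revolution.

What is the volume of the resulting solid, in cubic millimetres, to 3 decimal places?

Profile (r,z), 5 vertices: (2,4) (10.5,2) (16.5,36) (9.5,33.5) (3,26)
edge 0: (2,4)→(10.5,2)  cross = 2·2 − 10.5·4 = -38.0000; (r_i+r_j)·cross = 12.5·-38.0000 = -475.0000
edge 1: (10.5,2)→(16.5,36)  cross = 10.5·36 − 16.5·2 = 345.0000; (r_i+r_j)·cross = 27·345.0000 = 9315.0000
edge 2: (16.5,36)→(9.5,33.5)  cross = 16.5·33.5 − 9.5·36 = 210.7500; (r_i+r_j)·cross = 26·210.7500 = 5479.5000
edge 3: (9.5,33.5)→(3,26)  cross = 9.5·26 − 3·33.5 = 146.5000; (r_i+r_j)·cross = 12.5·146.5000 = 1831.2500
edge 4: (3,26)→(2,4)  cross = 3·4 − 2·26 = -40.0000; (r_i+r_j)·cross = 5·-40.0000 = -200.0000
Σcross = 624.2500 → A = |Σcross|/2 = 312.1250 mm²
Σ(r_i+r_j)·cross = 15950.7500 → first moment M = |Σ|/6 = 2658.4583
R_c = M/A = 2658.4583/312.1250 = 8.5173 mm
θ = 258° = 4.502949 rad
V = θ·R_c·A = 4.502949·8.5173·312.1250 = 11970.904 mm³

Volume = 11970.904 mm³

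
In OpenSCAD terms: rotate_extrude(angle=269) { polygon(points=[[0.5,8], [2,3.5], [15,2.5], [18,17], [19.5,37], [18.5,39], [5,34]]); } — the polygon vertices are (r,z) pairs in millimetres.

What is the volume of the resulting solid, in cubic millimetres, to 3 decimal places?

Profile (r,z), 7 vertices: (0.5,8) (2,3.5) (15,2.5) (18,17) (19.5,37) (18.5,39) (5,34)
edge 0: (0.5,8)→(2,3.5)  cross = 0.5·3.5 − 2·8 = -14.2500; (r_i+r_j)·cross = 2.5·-14.2500 = -35.6250
edge 1: (2,3.5)→(15,2.5)  cross = 2·2.5 − 15·3.5 = -47.5000; (r_i+r_j)·cross = 17·-47.5000 = -807.5000
edge 2: (15,2.5)→(18,17)  cross = 15·17 − 18·2.5 = 210.0000; (r_i+r_j)·cross = 33·210.0000 = 6930.0000
edge 3: (18,17)→(19.5,37)  cross = 18·37 − 19.5·17 = 334.5000; (r_i+r_j)·cross = 37.5·334.5000 = 12543.7500
edge 4: (19.5,37)→(18.5,39)  cross = 19.5·39 − 18.5·37 = 76.0000; (r_i+r_j)·cross = 38·76.0000 = 2888.0000
edge 5: (18.5,39)→(5,34)  cross = 18.5·34 − 5·39 = 434.0000; (r_i+r_j)·cross = 23.5·434.0000 = 10199.0000
edge 6: (5,34)→(0.5,8)  cross = 5·8 − 0.5·34 = 23.0000; (r_i+r_j)·cross = 5.5·23.0000 = 126.5000
Σcross = 1015.7500 → A = |Σcross|/2 = 507.8750 mm²
Σ(r_i+r_j)·cross = 31844.1250 → first moment M = |Σ|/6 = 5307.3542
R_c = M/A = 5307.3542/507.8750 = 10.4501 mm
θ = 269° = 4.694936 rad
V = θ·R_c·A = 4.694936·10.4501·507.8750 = 24917.686 mm³

Volume = 24917.686 mm³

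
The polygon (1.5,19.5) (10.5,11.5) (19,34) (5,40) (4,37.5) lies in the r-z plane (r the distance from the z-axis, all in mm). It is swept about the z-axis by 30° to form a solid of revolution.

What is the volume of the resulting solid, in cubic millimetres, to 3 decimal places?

Profile (r,z), 5 vertices: (1.5,19.5) (10.5,11.5) (19,34) (5,40) (4,37.5)
edge 0: (1.5,19.5)→(10.5,11.5)  cross = 1.5·11.5 − 10.5·19.5 = -187.5000; (r_i+r_j)·cross = 12·-187.5000 = -2250.0000
edge 1: (10.5,11.5)→(19,34)  cross = 10.5·34 − 19·11.5 = 138.5000; (r_i+r_j)·cross = 29.5·138.5000 = 4085.7500
edge 2: (19,34)→(5,40)  cross = 19·40 − 5·34 = 590.0000; (r_i+r_j)·cross = 24·590.0000 = 14160.0000
edge 3: (5,40)→(4,37.5)  cross = 5·37.5 − 4·40 = 27.5000; (r_i+r_j)·cross = 9·27.5000 = 247.5000
edge 4: (4,37.5)→(1.5,19.5)  cross = 4·19.5 − 1.5·37.5 = 21.7500; (r_i+r_j)·cross = 5.5·21.7500 = 119.6250
Σcross = 590.2500 → A = |Σcross|/2 = 295.1250 mm²
Σ(r_i+r_j)·cross = 16362.8750 → first moment M = |Σ|/6 = 2727.1458
R_c = M/A = 2727.1458/295.1250 = 9.2406 mm
θ = 30° = 0.523599 rad
V = θ·R_c·A = 0.523599·9.2406·295.1250 = 1427.930 mm³

Volume = 1427.930 mm³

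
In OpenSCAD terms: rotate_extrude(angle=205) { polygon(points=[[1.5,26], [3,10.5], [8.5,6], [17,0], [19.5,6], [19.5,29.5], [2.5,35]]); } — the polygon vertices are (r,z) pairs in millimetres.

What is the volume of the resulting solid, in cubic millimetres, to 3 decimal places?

Profile (r,z), 7 vertices: (1.5,26) (3,10.5) (8.5,6) (17,0) (19.5,6) (19.5,29.5) (2.5,35)
edge 0: (1.5,26)→(3,10.5)  cross = 1.5·10.5 − 3·26 = -62.2500; (r_i+r_j)·cross = 4.5·-62.2500 = -280.1250
edge 1: (3,10.5)→(8.5,6)  cross = 3·6 − 8.5·10.5 = -71.2500; (r_i+r_j)·cross = 11.5·-71.2500 = -819.3750
edge 2: (8.5,6)→(17,0)  cross = 8.5·0 − 17·6 = -102.0000; (r_i+r_j)·cross = 25.5·-102.0000 = -2601.0000
edge 3: (17,0)→(19.5,6)  cross = 17·6 − 19.5·0 = 102.0000; (r_i+r_j)·cross = 36.5·102.0000 = 3723.0000
edge 4: (19.5,6)→(19.5,29.5)  cross = 19.5·29.5 − 19.5·6 = 458.2500; (r_i+r_j)·cross = 39·458.2500 = 17871.7500
edge 5: (19.5,29.5)→(2.5,35)  cross = 19.5·35 − 2.5·29.5 = 608.7500; (r_i+r_j)·cross = 22·608.7500 = 13392.5000
edge 6: (2.5,35)→(1.5,26)  cross = 2.5·26 − 1.5·35 = 12.5000; (r_i+r_j)·cross = 4·12.5000 = 50.0000
Σcross = 946.0000 → A = |Σcross|/2 = 473.0000 mm²
Σ(r_i+r_j)·cross = 31336.7500 → first moment M = |Σ|/6 = 5222.7917
R_c = M/A = 5222.7917/473.0000 = 11.0418 mm
θ = 205° = 3.577925 rad
V = θ·R_c·A = 3.577925·11.0418·473.0000 = 18686.757 mm³

Volume = 18686.757 mm³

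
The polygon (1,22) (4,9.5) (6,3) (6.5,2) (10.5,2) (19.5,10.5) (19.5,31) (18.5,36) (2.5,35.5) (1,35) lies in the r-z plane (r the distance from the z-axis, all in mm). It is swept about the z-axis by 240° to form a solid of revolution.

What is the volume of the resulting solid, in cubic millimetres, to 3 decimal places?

Volume = 23454.607 mm³

Profile (r,z), 10 vertices: (1,22) (4,9.5) (6,3) (6.5,2) (10.5,2) (19.5,10.5) (19.5,31) (18.5,36) (2.5,35.5) (1,35)
edge 0: (1,22)→(4,9.5)  cross = 1·9.5 − 4·22 = -78.5000; (r_i+r_j)·cross = 5·-78.5000 = -392.5000
edge 1: (4,9.5)→(6,3)  cross = 4·3 − 6·9.5 = -45.0000; (r_i+r_j)·cross = 10·-45.0000 = -450.0000
edge 2: (6,3)→(6.5,2)  cross = 6·2 − 6.5·3 = -7.5000; (r_i+r_j)·cross = 12.5·-7.5000 = -93.7500
edge 3: (6.5,2)→(10.5,2)  cross = 6.5·2 − 10.5·2 = -8.0000; (r_i+r_j)·cross = 17·-8.0000 = -136.0000
edge 4: (10.5,2)→(19.5,10.5)  cross = 10.5·10.5 − 19.5·2 = 71.2500; (r_i+r_j)·cross = 30·71.2500 = 2137.5000
edge 5: (19.5,10.5)→(19.5,31)  cross = 19.5·31 − 19.5·10.5 = 399.7500; (r_i+r_j)·cross = 39·399.7500 = 15590.2500
edge 6: (19.5,31)→(18.5,36)  cross = 19.5·36 − 18.5·31 = 128.5000; (r_i+r_j)·cross = 38·128.5000 = 4883.0000
edge 7: (18.5,36)→(2.5,35.5)  cross = 18.5·35.5 − 2.5·36 = 566.7500; (r_i+r_j)·cross = 21·566.7500 = 11901.7500
edge 8: (2.5,35.5)→(1,35)  cross = 2.5·35 − 1·35.5 = 52.0000; (r_i+r_j)·cross = 3.5·52.0000 = 182.0000
edge 9: (1,35)→(1,22)  cross = 1·22 − 1·35 = -13.0000; (r_i+r_j)·cross = 2·-13.0000 = -26.0000
Σcross = 1066.2500 → A = |Σcross|/2 = 533.1250 mm²
Σ(r_i+r_j)·cross = 33596.2500 → first moment M = |Σ|/6 = 5599.3750
R_c = M/A = 5599.3750/533.1250 = 10.5029 mm
θ = 240° = 4.188790 rad
V = θ·R_c·A = 4.188790·10.5029·533.1250 = 23454.607 mm³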